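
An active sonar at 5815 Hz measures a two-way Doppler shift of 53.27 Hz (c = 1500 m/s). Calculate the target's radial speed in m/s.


From fd = 2*f*v/c, v = c*fd/(2*f) = 1500 * 53.27 / (2*5815) = 6.87

6.87 m/s


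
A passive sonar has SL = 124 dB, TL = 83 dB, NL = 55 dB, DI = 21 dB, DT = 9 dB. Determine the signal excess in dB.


SE = SL - TL - NL + DI - DT = 124 - 83 - 55 + 21 - 9 = -2

-2 dB


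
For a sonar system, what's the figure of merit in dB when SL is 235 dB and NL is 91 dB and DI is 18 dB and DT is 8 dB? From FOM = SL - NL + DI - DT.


FOM = SL - NL + DI - DT = 235 - 91 + 18 - 8 = 154

154 dB


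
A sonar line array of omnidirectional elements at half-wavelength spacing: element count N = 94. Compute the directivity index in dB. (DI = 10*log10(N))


19.73 dB


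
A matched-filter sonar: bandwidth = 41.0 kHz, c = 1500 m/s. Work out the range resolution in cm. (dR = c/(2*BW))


dR = c/(2*BW) = 1500 / (2 * 41.0e3) = 0.0183 m = 1.83 cm

1.83 cm


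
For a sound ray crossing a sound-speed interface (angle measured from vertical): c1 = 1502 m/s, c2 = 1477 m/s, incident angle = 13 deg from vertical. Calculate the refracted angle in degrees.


sin(theta2) = (c2/c1)*sin(theta1) = (1477/1502)*sin(13 deg) = 0.22121
theta2 = arcsin(0.22121) = 12.78

12.78 deg


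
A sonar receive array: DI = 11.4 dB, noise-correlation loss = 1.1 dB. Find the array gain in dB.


10.3 dB


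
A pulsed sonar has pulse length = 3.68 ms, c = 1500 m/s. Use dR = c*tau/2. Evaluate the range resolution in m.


dR = c*tau/2 = 1500 * 3.68e-3 / 2 = 2.76

2.76 m


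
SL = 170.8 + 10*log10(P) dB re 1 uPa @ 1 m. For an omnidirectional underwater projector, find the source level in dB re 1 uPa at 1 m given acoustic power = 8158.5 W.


SL = 170.8 + 10*log10(8158.5) = 170.8 + 39.12 = 209.92

209.92 dB


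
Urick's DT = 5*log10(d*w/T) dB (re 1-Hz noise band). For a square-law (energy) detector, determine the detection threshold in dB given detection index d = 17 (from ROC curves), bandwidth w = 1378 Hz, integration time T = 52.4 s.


13.25 dB


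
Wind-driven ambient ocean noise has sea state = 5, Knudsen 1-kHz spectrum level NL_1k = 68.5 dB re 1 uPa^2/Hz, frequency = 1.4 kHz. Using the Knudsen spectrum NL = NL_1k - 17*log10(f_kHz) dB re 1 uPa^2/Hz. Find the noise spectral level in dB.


NL = NL_1k - 17*log10(f_kHz) = 68.5 - 17*log10(1.4) = 68.5 - (2.48) = 66.02

66.02 dB


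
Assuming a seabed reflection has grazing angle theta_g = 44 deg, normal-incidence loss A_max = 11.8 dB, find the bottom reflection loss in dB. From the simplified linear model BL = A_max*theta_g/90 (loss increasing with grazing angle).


BL = A_max * theta_g / 90 = 11.8 * 44 / 90 = 5.77

5.77 dB


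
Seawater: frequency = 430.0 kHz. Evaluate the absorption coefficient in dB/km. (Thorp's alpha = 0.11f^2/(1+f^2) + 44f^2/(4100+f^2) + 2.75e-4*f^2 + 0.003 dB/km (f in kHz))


94.006 dB/km


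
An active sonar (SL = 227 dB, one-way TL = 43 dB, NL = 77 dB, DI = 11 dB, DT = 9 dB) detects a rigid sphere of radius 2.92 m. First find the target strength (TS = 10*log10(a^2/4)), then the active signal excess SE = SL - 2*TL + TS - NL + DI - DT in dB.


Step 1: TS = 10*log10(2.92^2/4) = 3.29 dB
Step 2: SE = SL - 2*TL + TS - NL + DI - DT = 227 - 2*43 + (3.29) - 77 + 11 - 9 = 69.29

69.29 dB


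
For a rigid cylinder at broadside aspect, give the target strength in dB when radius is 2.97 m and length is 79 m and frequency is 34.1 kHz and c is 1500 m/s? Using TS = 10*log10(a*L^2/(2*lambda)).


lambda = 1500/34100 = 0.04399 m
TS = 10*log10(2.97*79^2/(2*0.04399)) = 53.24

53.24 dB


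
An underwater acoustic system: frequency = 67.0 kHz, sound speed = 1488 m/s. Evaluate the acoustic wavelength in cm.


lambda = c/f = 1488 / 67000 = 0.0222 m = 2.22 cm

2.22 cm


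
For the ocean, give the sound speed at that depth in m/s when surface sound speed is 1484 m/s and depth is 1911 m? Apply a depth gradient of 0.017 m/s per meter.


c = 1484 + 0.017 * 1911 = 1516.487

1516.487 m/s


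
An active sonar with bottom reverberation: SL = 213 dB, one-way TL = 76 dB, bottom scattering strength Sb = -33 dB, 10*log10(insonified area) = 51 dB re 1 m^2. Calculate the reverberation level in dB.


RL = SL - 2*TL + Sb + 10*log10(A) = 213 - 2*76 + (-33) + 51 = 79

79 dB


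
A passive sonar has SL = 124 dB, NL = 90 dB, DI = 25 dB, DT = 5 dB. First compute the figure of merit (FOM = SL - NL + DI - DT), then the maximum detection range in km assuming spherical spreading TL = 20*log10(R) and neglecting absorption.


Step 1: FOM = SL - NL + DI - DT = 124 - 90 + 25 - 5 = 54 dB
Step 2: at max range FOM = TL = 20*log10(R), so R = 10^(54/20) = 501.19 m = 0.5 km

0.5 km


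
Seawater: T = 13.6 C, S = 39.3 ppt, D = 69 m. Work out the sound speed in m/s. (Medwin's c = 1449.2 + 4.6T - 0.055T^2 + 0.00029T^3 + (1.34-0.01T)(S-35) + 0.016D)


1508.6 m/s


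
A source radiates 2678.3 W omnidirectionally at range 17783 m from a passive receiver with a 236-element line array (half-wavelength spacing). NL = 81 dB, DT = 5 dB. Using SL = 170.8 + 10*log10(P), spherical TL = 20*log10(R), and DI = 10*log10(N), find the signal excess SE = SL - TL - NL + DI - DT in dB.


Step 1: SL = 170.8 + 10*log10(2678.3) = 205.08 dB
Step 2: TL = 20*log10(17783) = 85.0 dB
Step 3: DI = 10*log10(236) = 23.73 dB
Step 4: SE = SL - TL - NL + DI - DT = 205.08 - 85.0 - 81 + 23.73 - 5 = 57.81

57.81 dB


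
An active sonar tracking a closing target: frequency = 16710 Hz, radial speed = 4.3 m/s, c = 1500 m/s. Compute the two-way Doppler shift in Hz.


95.8 Hz


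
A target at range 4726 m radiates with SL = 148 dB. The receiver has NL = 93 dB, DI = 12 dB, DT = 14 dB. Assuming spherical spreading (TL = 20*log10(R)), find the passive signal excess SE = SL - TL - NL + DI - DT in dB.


Step 1: TL = 20*log10(4726) = 73.49 dB
Step 2: SE = 148 - 73.49 - 93 + 12 - 14 = -20.49

-20.49 dB


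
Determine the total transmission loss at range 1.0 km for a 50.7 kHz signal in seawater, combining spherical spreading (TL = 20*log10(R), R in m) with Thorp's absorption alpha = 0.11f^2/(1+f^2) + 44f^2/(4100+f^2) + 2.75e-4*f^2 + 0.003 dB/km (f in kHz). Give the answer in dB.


Step 1 (Thorp): alpha = 0.11*2570.49/(1+2570.49) + 44*2570.49/(4100+2570.49) + 2.75e-4*2570.49 + 0.003 = 17.7754 dB/km
Step 2: TL_spread = 20*log10(1000) = 60.0 dB
Step 3: TL_abs = alpha*R = 17.7754 * 1.0 = 17.78 dB
Step 4: TL_total = 60.0 + 17.78 = 77.78

77.78 dB


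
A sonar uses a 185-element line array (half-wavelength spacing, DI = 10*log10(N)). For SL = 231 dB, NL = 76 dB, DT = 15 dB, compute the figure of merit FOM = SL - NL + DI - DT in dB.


Step 1: DI = 10*log10(185) = 22.67 dB
Step 2: FOM = SL - NL + DI - DT = 231 - 76 + 22.67 - 15 = 162.67

162.67 dB


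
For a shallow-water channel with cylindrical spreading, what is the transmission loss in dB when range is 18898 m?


TL = 10*log10(18898) = 42.76

42.76 dB


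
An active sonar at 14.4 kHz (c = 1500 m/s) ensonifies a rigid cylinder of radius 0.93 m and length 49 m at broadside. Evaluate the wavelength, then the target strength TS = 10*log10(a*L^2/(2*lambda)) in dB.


Step 1: lambda = c/f = 1500/14400 = 0.10417 m
Step 2: TS = 10*log10(a*L^2/(2*lambda)) = 10*log10(0.93*49^2/(2*0.10417)) = 40.3

40.3 dB


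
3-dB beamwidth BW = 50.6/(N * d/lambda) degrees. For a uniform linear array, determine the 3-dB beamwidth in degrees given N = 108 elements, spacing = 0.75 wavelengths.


BW = 50.6 / (108 * 0.75) = 50.6 / 81.0 = 0.62

0.62 deg


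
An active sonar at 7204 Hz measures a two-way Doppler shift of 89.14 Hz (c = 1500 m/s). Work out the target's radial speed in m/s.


From fd = 2*f*v/c, v = c*fd/(2*f) = 1500 * 89.14 / (2*7204) = 9.28

9.28 m/s


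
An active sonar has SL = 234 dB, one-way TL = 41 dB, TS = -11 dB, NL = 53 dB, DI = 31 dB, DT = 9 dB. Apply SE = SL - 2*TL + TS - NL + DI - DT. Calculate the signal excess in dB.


SE = SL - 2*TL + TS - NL + DI - DT = 234 - 2*41 + (-11) - 53 + 31 - 9 = 110

110 dB


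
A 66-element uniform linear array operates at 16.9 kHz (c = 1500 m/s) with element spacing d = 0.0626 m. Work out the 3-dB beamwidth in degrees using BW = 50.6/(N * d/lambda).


Step 1: lambda = 1500/16900 = 0.08876 m
Step 2: d/lambda = 0.0626/0.08876 = 0.7053
Step 3: BW = 50.6/(N * d/lambda) = 50.6/(66 * 0.7053) = 1.09

1.09 deg


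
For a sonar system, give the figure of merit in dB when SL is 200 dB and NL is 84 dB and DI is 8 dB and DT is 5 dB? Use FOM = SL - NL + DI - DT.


FOM = SL - NL + DI - DT = 200 - 84 + 8 - 5 = 119

119 dB


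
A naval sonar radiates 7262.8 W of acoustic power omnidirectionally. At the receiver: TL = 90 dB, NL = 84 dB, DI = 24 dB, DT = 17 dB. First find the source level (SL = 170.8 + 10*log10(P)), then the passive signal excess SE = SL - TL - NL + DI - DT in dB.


Step 1: SL = 170.8 + 10*log10(7262.8) = 209.41 dB
Step 2: SE = SL - TL - NL + DI - DT = 209.41 - 90 - 84 + 24 - 17 = 42.41

42.41 dB


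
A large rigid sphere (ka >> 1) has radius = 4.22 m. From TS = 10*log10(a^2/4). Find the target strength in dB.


TS = 10*log10(4.22^2 / 4) = 10*log10(4.4521) = 6.49

6.49 dB


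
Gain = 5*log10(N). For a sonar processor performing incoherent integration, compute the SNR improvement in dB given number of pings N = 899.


Gain = 5*log10(899) = 14.77

14.77 dB


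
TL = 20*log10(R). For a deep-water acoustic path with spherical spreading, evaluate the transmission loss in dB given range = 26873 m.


TL = 20*log10(26873) = 88.59

88.59 dB


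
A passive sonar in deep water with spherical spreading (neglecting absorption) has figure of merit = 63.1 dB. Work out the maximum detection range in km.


At max range FOM = TL, so 20*log10(R) = 63.1
R = 10^(63.1/20) = 1428.89 m = 1.43 km

1.43 km


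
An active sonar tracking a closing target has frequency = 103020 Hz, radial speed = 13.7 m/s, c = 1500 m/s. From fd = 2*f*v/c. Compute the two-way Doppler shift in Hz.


fd = 2*f*v/c = 2 * 103020 * 13.7 / 1500 = 1881.83

1881.83 Hz


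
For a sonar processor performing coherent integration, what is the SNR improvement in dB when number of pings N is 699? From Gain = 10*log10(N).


Gain = 10*log10(699) = 28.44

28.44 dB


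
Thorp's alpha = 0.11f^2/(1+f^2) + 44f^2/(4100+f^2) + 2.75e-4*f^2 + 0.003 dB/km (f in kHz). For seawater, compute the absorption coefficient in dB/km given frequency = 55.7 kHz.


f^2 = 3102.49
alpha = 0.11*3102.49/(1+3102.49) + 44*3102.49/(4100+3102.49) + 2.75e-4*3102.49 + 0.003 = 19.919

19.919 dB/km


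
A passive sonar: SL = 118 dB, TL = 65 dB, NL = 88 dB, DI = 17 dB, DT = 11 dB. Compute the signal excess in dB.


SE = SL - TL - NL + DI - DT = 118 - 65 - 88 + 17 - 11 = -29

-29 dB


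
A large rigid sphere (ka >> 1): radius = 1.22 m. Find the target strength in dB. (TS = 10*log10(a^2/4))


TS = 10*log10(1.22^2 / 4) = 10*log10(0.3721) = -4.29

-4.29 dB


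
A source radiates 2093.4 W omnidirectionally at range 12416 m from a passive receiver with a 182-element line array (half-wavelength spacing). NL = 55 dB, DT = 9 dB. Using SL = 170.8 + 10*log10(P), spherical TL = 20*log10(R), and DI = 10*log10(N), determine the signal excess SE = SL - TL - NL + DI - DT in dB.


Step 1: SL = 170.8 + 10*log10(2093.4) = 204.01 dB
Step 2: TL = 20*log10(12416) = 81.88 dB
Step 3: DI = 10*log10(182) = 22.6 dB
Step 4: SE = SL - TL - NL + DI - DT = 204.01 - 81.88 - 55 + 22.6 - 9 = 80.73

80.73 dB


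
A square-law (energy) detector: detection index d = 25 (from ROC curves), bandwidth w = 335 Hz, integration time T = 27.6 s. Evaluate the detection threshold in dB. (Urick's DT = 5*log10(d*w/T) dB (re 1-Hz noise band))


DT = 5*log10(d*w/T) = 5*log10(25 * 335 / 27.6) = 5*log10(303.44) = 12.41

12.41 dB


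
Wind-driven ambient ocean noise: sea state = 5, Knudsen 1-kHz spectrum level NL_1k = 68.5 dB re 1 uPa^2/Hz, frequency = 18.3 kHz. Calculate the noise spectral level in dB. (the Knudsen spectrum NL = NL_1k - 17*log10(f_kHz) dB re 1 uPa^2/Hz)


NL = NL_1k - 17*log10(f_kHz) = 68.5 - 17*log10(18.3) = 68.5 - (21.46) = 47.04

47.04 dB


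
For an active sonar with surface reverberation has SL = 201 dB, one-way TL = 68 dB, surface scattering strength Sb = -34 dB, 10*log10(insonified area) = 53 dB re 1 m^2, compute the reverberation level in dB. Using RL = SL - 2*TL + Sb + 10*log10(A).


RL = SL - 2*TL + Sb + 10*log10(A) = 201 - 2*68 + (-34) + 53 = 84

84 dB


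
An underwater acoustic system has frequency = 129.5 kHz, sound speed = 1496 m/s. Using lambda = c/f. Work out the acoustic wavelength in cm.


1.16 cm


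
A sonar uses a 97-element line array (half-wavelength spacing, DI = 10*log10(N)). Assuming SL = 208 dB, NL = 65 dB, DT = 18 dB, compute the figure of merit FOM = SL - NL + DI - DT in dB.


Step 1: DI = 10*log10(97) = 19.87 dB
Step 2: FOM = SL - NL + DI - DT = 208 - 65 + 19.87 - 18 = 144.87

144.87 dB


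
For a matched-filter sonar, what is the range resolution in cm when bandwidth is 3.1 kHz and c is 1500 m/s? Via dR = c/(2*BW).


dR = c/(2*BW) = 1500 / (2 * 3.1e3) = 0.2419 m = 24.19 cm

24.19 cm


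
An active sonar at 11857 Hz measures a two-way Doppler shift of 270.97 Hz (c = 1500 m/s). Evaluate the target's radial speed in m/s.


From fd = 2*f*v/c, v = c*fd/(2*f) = 1500 * 270.97 / (2*11857) = 17.14

17.14 m/s


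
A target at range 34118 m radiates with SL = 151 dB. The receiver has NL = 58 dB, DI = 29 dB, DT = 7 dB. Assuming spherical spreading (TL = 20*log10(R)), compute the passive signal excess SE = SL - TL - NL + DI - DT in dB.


24.34 dB


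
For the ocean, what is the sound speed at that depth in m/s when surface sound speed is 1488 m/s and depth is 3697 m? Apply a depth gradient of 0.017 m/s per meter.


c = 1488 + 0.017 * 3697 = 1550.849

1550.849 m/s


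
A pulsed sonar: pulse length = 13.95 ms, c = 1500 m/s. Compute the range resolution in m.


dR = c*tau/2 = 1500 * 13.95e-3 / 2 = 10.4625

10.4625 m


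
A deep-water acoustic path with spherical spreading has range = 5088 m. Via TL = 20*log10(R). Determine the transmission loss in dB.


TL = 20*log10(5088) = 74.13

74.13 dB


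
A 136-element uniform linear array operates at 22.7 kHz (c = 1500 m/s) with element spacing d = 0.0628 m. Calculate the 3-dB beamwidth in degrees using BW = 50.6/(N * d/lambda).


0.39 deg


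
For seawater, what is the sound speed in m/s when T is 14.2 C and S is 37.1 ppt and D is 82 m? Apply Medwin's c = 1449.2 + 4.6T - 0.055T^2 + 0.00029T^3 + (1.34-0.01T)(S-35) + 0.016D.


c = 1449.2 + 4.6*14.2 - 0.055*14.2^2 + 0.00029*14.2^3 + (1.34 - 0.01*14.2)*(37.1 - 35) + 0.016*82 = 1508.09

1508.09 m/s


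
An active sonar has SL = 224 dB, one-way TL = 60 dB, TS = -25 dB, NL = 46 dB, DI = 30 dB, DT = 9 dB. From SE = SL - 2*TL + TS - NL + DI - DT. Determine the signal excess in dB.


SE = SL - 2*TL + TS - NL + DI - DT = 224 - 2*60 + (-25) - 46 + 30 - 9 = 54

54 dB


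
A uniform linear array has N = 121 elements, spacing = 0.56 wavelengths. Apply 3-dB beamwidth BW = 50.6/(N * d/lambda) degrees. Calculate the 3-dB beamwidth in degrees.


BW = 50.6 / (121 * 0.56) = 50.6 / 67.76 = 0.75

0.75 deg


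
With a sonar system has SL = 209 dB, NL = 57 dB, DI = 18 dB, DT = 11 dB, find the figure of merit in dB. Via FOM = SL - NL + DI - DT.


159 dB


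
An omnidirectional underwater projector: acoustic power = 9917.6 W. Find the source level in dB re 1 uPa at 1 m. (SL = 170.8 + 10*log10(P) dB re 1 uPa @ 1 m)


SL = 170.8 + 10*log10(9917.6) = 170.8 + 39.96 = 210.76

210.76 dB


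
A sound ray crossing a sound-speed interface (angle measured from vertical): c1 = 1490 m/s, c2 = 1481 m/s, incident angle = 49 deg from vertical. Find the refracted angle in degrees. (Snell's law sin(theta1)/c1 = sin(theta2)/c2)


sin(theta2) = (c2/c1)*sin(theta1) = (1481/1490)*sin(49 deg) = 0.75015
theta2 = arcsin(0.75015) = 48.6

48.6 deg


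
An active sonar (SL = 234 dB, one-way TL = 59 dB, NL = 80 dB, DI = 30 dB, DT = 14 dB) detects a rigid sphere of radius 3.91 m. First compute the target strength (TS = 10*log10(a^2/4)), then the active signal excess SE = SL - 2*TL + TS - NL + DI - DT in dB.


Step 1: TS = 10*log10(3.91^2/4) = 5.82 dB
Step 2: SE = SL - 2*TL + TS - NL + DI - DT = 234 - 2*59 + (5.82) - 80 + 30 - 14 = 57.82

57.82 dB


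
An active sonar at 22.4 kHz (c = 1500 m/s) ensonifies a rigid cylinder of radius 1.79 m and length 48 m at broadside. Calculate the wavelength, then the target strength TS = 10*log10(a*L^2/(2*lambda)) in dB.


Step 1: lambda = c/f = 1500/22400 = 0.06696 m
Step 2: TS = 10*log10(a*L^2/(2*lambda)) = 10*log10(1.79*48^2/(2*0.06696)) = 44.88

44.88 dB


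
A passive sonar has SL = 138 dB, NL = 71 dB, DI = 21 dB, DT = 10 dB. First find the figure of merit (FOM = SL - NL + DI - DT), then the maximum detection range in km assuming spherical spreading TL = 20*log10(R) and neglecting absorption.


Step 1: FOM = SL - NL + DI - DT = 138 - 71 + 21 - 10 = 78 dB
Step 2: at max range FOM = TL = 20*log10(R), so R = 10^(78/20) = 7943.28 m = 7.94 km

7.94 km


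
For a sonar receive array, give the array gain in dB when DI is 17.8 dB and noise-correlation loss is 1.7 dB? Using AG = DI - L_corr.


16.1 dB


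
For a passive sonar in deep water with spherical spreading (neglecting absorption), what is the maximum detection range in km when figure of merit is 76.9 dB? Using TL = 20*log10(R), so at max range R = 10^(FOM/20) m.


At max range FOM = TL, so 20*log10(R) = 76.9
R = 10^(76.9/20) = 6998.42 m = 7.0 km

7.0 km


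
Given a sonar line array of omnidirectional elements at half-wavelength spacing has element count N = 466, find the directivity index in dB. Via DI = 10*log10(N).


26.68 dB


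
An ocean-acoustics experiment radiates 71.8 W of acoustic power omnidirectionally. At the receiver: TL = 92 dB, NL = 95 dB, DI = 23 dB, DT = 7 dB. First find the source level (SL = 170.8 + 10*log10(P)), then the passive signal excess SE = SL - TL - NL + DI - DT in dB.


Step 1: SL = 170.8 + 10*log10(71.8) = 189.36 dB
Step 2: SE = SL - TL - NL + DI - DT = 189.36 - 92 - 95 + 23 - 7 = 18.36

18.36 dB


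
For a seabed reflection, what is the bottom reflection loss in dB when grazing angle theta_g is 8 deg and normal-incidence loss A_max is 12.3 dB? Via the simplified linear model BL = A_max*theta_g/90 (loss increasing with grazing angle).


1.09 dB


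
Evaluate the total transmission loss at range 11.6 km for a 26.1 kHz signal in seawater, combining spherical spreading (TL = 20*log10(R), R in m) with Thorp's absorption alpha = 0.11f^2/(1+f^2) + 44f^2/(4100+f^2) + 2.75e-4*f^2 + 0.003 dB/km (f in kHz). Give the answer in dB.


Step 1 (Thorp): alpha = 0.11*681.21/(1+681.21) + 44*681.21/(4100+681.21) + 2.75e-4*681.21 + 0.003 = 6.5691 dB/km
Step 2: TL_spread = 20*log10(11600) = 81.29 dB
Step 3: TL_abs = alpha*R = 6.5691 * 11.6 = 76.2 dB
Step 4: TL_total = 81.29 + 76.2 = 157.49

157.49 dB


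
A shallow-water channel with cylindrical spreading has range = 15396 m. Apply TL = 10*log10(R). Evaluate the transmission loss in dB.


TL = 10*log10(15396) = 41.87

41.87 dB


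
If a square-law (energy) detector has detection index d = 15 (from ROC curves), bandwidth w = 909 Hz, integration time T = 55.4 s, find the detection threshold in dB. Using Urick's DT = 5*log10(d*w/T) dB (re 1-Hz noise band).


DT = 5*log10(d*w/T) = 5*log10(15 * 909 / 55.4) = 5*log10(246.12) = 11.96

11.96 dB


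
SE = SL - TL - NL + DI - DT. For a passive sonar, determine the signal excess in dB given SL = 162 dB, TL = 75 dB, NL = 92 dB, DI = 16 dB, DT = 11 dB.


0 dB


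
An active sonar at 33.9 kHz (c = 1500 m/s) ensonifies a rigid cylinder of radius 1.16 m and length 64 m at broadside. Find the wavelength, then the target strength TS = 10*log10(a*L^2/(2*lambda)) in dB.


Step 1: lambda = c/f = 1500/33900 = 0.04425 m
Step 2: TS = 10*log10(a*L^2/(2*lambda)) = 10*log10(1.16*64^2/(2*0.04425)) = 47.3

47.3 dB


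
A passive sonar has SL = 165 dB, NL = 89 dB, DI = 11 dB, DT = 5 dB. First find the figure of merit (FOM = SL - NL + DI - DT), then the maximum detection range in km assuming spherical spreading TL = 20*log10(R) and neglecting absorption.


Step 1: FOM = SL - NL + DI - DT = 165 - 89 + 11 - 5 = 82 dB
Step 2: at max range FOM = TL = 20*log10(R), so R = 10^(82/20) = 12589.25 m = 12.59 km

12.59 km


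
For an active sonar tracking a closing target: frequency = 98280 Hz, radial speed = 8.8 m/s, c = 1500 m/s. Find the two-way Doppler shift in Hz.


fd = 2*f*v/c = 2 * 98280 * 8.8 / 1500 = 1153.15

1153.15 Hz


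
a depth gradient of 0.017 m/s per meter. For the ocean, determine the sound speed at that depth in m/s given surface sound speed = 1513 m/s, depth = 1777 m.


c = 1513 + 0.017 * 1777 = 1543.209

1543.209 m/s


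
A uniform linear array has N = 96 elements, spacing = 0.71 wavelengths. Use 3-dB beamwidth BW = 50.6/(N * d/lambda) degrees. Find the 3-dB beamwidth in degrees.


BW = 50.6 / (96 * 0.71) = 50.6 / 68.16 = 0.74

0.74 deg


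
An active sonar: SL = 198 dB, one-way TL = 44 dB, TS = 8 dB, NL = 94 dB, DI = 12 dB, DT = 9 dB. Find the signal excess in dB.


SE = SL - 2*TL + TS - NL + DI - DT = 198 - 2*44 + (8) - 94 + 12 - 9 = 27

27 dB


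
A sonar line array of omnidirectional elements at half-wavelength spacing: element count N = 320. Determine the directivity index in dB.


25.05 dB


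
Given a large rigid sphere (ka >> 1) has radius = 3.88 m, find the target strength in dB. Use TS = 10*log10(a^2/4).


TS = 10*log10(3.88^2 / 4) = 10*log10(3.7636) = 5.76

5.76 dB


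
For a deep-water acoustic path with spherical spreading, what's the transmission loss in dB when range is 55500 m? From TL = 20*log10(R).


TL = 20*log10(55500) = 94.89

94.89 dB


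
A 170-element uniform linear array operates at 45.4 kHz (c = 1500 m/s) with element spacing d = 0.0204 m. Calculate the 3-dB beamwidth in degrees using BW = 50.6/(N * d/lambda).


Step 1: lambda = 1500/45400 = 0.03304 m
Step 2: d/lambda = 0.0204/0.03304 = 0.6174
Step 3: BW = 50.6/(N * d/lambda) = 50.6/(170 * 0.6174) = 0.48

0.48 deg


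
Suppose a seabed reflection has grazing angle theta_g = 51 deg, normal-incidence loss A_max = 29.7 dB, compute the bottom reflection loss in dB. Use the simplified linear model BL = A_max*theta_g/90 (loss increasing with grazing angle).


BL = A_max * theta_g / 90 = 29.7 * 51 / 90 = 16.83

16.83 dB


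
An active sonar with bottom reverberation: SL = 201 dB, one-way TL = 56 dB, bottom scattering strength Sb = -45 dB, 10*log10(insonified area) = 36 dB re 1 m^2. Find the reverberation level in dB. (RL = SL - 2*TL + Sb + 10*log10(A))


80 dB


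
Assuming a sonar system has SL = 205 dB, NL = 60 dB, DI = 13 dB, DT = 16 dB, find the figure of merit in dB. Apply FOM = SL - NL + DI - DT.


142 dB


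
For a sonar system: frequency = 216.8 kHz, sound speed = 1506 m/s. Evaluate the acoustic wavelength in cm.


lambda = c/f = 1506 / 216800 = 0.0069 m = 0.69 cm

0.69 cm


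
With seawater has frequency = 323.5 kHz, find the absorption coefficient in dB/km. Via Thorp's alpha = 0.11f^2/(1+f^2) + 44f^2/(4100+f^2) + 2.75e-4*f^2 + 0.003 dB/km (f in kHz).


71.234 dB/km


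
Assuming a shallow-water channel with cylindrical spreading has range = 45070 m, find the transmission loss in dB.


46.54 dB


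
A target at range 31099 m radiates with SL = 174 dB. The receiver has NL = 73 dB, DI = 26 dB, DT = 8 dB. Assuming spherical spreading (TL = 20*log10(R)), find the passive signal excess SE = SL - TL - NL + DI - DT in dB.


29.15 dB


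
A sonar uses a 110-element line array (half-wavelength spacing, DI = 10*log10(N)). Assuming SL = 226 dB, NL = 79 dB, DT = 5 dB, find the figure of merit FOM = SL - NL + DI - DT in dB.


Step 1: DI = 10*log10(110) = 20.41 dB
Step 2: FOM = SL - NL + DI - DT = 226 - 79 + 20.41 - 5 = 162.41

162.41 dB


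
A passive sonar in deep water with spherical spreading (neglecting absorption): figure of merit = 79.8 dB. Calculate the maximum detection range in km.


9.77 km


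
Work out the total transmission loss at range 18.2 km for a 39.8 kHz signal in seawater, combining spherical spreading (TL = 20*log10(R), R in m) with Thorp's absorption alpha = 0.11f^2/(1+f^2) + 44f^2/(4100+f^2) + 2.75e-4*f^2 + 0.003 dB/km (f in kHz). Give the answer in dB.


Step 1 (Thorp): alpha = 0.11*1584.04/(1+1584.04) + 44*1584.04/(4100+1584.04) + 2.75e-4*1584.04 + 0.003 = 12.8106 dB/km
Step 2: TL_spread = 20*log10(18200) = 85.2 dB
Step 3: TL_abs = alpha*R = 12.8106 * 18.2 = 233.15 dB
Step 4: TL_total = 85.2 + 233.15 = 318.35

318.35 dB


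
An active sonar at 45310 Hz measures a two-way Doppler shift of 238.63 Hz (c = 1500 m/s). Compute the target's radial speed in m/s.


From fd = 2*f*v/c, v = c*fd/(2*f) = 1500 * 238.63 / (2*45310) = 3.95

3.95 m/s


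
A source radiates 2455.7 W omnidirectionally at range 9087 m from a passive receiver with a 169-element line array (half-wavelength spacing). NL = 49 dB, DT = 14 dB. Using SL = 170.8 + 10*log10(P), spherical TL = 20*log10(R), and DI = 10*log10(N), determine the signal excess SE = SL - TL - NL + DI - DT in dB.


84.81 dB


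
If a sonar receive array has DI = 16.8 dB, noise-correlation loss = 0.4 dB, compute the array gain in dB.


AG = DI - L_corr = 16.8 - 0.4 = 16.4

16.4 dB


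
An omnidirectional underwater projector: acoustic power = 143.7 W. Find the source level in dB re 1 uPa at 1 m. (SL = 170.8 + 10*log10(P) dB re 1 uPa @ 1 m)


192.37 dB


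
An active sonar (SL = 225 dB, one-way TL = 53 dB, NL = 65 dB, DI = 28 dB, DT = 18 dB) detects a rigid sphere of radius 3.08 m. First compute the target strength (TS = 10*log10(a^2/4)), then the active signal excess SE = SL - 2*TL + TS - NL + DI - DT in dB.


Step 1: TS = 10*log10(3.08^2/4) = 3.75 dB
Step 2: SE = SL - 2*TL + TS - NL + DI - DT = 225 - 2*53 + (3.75) - 65 + 28 - 18 = 67.75

67.75 dB


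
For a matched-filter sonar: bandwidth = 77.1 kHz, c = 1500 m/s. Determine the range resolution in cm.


dR = c/(2*BW) = 1500 / (2 * 77.1e3) = 0.0097 m = 0.97 cm

0.97 cm


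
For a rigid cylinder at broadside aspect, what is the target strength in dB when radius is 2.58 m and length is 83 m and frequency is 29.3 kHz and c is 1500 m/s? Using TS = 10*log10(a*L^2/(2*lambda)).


lambda = 1500/29300 = 0.05119 m
TS = 10*log10(2.58*83^2/(2*0.05119)) = 52.4

52.4 dB


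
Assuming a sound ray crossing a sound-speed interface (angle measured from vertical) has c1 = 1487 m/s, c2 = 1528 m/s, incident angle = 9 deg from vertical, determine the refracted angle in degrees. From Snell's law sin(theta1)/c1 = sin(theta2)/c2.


9.25 deg


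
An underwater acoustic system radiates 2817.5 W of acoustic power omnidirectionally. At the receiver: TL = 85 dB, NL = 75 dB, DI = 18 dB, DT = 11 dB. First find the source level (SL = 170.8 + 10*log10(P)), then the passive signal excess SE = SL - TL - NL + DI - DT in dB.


Step 1: SL = 170.8 + 10*log10(2817.5) = 205.3 dB
Step 2: SE = SL - TL - NL + DI - DT = 205.3 - 85 - 75 + 18 - 11 = 52.3

52.3 dB


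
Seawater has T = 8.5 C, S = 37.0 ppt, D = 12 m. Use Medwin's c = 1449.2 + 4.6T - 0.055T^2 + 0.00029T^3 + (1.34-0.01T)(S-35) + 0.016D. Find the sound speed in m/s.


c = 1449.2 + 4.6*8.5 - 0.055*8.5^2 + 0.00029*8.5^3 + (1.34 - 0.01*8.5)*(37.0 - 35) + 0.016*12 = 1487.21

1487.21 m/s


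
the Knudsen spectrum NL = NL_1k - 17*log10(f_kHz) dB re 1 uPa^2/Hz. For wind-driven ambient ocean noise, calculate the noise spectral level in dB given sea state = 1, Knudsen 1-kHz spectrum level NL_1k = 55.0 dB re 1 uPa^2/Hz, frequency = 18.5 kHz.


NL = NL_1k - 17*log10(f_kHz) = 55.0 - 17*log10(18.5) = 55.0 - (21.54) = 33.46

33.46 dB


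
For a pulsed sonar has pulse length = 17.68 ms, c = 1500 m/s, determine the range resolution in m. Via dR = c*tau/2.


dR = c*tau/2 = 1500 * 17.68e-3 / 2 = 13.26

13.26 m


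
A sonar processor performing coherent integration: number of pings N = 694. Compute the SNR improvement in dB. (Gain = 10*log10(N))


28.41 dB


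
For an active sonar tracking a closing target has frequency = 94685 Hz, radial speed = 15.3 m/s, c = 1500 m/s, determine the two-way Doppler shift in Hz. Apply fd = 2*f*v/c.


fd = 2*f*v/c = 2 * 94685 * 15.3 / 1500 = 1931.57

1931.57 Hz


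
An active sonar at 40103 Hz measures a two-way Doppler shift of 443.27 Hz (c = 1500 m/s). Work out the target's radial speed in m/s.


8.29 m/s


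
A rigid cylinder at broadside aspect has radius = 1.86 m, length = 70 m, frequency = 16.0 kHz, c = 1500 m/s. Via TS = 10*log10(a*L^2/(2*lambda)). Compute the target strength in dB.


46.87 dB


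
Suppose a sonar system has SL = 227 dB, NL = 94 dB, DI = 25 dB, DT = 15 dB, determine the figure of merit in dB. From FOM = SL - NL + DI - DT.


FOM = SL - NL + DI - DT = 227 - 94 + 25 - 15 = 143

143 dB


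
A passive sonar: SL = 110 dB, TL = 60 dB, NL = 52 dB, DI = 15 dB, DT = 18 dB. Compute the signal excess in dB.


SE = SL - TL - NL + DI - DT = 110 - 60 - 52 + 15 - 18 = -5

-5 dB


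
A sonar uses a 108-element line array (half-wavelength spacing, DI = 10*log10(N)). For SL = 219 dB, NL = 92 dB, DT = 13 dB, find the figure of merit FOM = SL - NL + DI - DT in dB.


Step 1: DI = 10*log10(108) = 20.33 dB
Step 2: FOM = SL - NL + DI - DT = 219 - 92 + 20.33 - 13 = 134.33

134.33 dB


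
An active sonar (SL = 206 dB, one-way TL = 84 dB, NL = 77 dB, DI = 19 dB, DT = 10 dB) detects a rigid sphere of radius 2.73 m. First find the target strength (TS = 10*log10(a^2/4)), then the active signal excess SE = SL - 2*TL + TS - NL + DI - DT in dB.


Step 1: TS = 10*log10(2.73^2/4) = 2.7 dB
Step 2: SE = SL - 2*TL + TS - NL + DI - DT = 206 - 2*84 + (2.7) - 77 + 19 - 10 = -27.3

-27.3 dB


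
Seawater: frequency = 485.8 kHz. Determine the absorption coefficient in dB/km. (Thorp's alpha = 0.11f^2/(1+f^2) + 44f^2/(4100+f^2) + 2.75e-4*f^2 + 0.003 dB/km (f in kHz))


f^2 = 236001.64
alpha = 0.11*236001.64/(1+236001.64) + 44*236001.64/(4100+236001.64) + 2.75e-4*236001.64 + 0.003 = 108.262

108.262 dB/km


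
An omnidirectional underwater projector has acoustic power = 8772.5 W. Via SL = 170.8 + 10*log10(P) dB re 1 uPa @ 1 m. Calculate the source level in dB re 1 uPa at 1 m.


SL = 170.8 + 10*log10(8772.5) = 170.8 + 39.43 = 210.23

210.23 dB


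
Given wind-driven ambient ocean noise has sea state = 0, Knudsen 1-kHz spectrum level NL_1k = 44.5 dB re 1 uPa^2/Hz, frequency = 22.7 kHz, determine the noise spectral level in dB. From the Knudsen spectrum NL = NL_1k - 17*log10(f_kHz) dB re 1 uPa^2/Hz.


21.45 dB


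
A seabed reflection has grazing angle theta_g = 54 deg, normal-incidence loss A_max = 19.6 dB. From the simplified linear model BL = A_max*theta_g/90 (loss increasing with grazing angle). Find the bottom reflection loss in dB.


BL = A_max * theta_g / 90 = 19.6 * 54 / 90 = 11.76

11.76 dB


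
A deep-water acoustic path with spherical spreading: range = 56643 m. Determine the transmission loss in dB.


95.06 dB


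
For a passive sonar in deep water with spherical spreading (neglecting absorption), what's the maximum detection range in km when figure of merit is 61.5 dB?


At max range FOM = TL, so 20*log10(R) = 61.5
R = 10^(61.5/20) = 1188.5 m = 1.19 km

1.19 km


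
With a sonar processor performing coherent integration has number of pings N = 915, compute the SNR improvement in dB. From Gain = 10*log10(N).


Gain = 10*log10(915) = 29.61

29.61 dB


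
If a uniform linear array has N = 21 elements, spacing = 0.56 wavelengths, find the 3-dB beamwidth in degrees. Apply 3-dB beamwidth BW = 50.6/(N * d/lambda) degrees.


BW = 50.6 / (21 * 0.56) = 50.6 / 11.76 = 4.3

4.3 deg


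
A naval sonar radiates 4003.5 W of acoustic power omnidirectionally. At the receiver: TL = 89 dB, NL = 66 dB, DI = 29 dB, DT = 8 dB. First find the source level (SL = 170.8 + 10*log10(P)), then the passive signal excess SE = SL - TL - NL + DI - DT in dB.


Step 1: SL = 170.8 + 10*log10(4003.5) = 206.82 dB
Step 2: SE = SL - TL - NL + DI - DT = 206.82 - 89 - 66 + 29 - 8 = 72.82

72.82 dB


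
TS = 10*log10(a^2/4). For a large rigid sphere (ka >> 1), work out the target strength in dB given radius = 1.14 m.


TS = 10*log10(1.14^2 / 4) = 10*log10(0.3249) = -4.88

-4.88 dB


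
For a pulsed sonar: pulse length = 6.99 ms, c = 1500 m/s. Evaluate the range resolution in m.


dR = c*tau/2 = 1500 * 6.99e-3 / 2 = 5.2425

5.2425 m


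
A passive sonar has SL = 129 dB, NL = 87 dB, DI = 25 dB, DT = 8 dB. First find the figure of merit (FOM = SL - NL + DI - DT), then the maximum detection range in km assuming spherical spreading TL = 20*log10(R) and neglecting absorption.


Step 1: FOM = SL - NL + DI - DT = 129 - 87 + 25 - 8 = 59 dB
Step 2: at max range FOM = TL = 20*log10(R), so R = 10^(59/20) = 891.25 m = 0.89 km

0.89 km


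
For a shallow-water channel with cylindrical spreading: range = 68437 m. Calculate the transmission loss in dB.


TL = 10*log10(68437) = 48.35

48.35 dB


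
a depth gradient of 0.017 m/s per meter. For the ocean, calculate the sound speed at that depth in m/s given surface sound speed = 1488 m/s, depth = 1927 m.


c = 1488 + 0.017 * 1927 = 1520.759

1520.759 m/s


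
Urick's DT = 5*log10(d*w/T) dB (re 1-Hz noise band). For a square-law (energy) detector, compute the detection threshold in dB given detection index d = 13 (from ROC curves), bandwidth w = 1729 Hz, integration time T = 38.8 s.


DT = 5*log10(d*w/T) = 5*log10(13 * 1729 / 38.8) = 5*log10(579.3) = 13.81

13.81 dB


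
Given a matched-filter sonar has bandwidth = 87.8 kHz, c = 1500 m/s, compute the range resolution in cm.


0.85 cm


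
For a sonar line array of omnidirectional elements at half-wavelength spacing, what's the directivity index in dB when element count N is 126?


21.0 dB


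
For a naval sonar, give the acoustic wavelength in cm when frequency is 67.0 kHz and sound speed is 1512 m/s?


2.26 cm


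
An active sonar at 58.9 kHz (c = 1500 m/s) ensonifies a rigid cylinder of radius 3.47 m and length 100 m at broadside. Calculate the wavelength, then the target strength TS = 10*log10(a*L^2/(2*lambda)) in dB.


Step 1: lambda = c/f = 1500/58900 = 0.02547 m
Step 2: TS = 10*log10(a*L^2/(2*lambda)) = 10*log10(3.47*100^2/(2*0.02547)) = 58.33

58.33 dB


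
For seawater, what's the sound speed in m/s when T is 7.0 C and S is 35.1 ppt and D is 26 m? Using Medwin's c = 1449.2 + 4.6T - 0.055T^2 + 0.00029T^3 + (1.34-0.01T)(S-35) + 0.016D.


c = 1449.2 + 4.6*7.0 - 0.055*7.0^2 + 0.00029*7.0^3 + (1.34 - 0.01*7.0)*(35.1 - 35) + 0.016*26 = 1479.35

1479.35 m/s


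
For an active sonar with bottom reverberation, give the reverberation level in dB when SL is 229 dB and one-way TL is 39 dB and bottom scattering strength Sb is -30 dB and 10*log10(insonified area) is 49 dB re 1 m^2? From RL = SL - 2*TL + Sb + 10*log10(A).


RL = SL - 2*TL + Sb + 10*log10(A) = 229 - 2*39 + (-30) + 49 = 170

170 dB


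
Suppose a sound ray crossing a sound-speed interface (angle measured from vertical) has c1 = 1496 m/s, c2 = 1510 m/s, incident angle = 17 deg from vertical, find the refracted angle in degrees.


sin(theta2) = (c2/c1)*sin(theta1) = (1510/1496)*sin(17 deg) = 0.29511
theta2 = arcsin(0.29511) = 17.16

17.16 deg


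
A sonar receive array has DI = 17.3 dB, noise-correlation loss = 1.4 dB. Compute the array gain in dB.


15.9 dB


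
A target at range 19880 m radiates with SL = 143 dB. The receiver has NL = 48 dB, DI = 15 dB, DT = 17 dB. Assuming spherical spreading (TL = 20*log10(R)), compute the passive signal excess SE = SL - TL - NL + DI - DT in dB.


7.03 dB


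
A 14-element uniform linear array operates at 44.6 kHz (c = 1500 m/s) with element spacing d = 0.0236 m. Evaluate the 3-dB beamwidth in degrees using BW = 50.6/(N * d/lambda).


Step 1: lambda = 1500/44600 = 0.03363 m
Step 2: d/lambda = 0.0236/0.03363 = 0.7018
Step 3: BW = 50.6/(N * d/lambda) = 50.6/(14 * 0.7018) = 5.15

5.15 deg


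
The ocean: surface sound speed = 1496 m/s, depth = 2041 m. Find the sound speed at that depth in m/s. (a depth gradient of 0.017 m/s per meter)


c = 1496 + 0.017 * 2041 = 1530.697

1530.697 m/s


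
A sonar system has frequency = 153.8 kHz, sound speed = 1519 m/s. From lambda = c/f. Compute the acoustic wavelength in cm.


lambda = c/f = 1519 / 153800 = 0.0099 m = 0.99 cm

0.99 cm


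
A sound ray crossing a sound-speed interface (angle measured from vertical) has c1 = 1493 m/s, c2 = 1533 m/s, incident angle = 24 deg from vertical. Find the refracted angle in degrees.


sin(theta2) = (c2/c1)*sin(theta1) = (1533/1493)*sin(24 deg) = 0.41763
theta2 = arcsin(0.41763) = 24.69

24.69 deg


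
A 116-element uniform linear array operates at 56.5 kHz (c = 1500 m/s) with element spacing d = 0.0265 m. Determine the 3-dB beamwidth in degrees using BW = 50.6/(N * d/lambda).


Step 1: lambda = 1500/56500 = 0.02655 m
Step 2: d/lambda = 0.0265/0.02655 = 0.9981
Step 3: BW = 50.6/(N * d/lambda) = 50.6/(116 * 0.9981) = 0.44

0.44 deg


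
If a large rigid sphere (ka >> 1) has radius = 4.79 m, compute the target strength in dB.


TS = 10*log10(4.79^2 / 4) = 10*log10(5.736025) = 7.59

7.59 dB


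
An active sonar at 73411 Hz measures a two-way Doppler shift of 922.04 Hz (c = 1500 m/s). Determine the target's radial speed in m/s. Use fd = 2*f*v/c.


From fd = 2*f*v/c, v = c*fd/(2*f) = 1500 * 922.04 / (2*73411) = 9.42

9.42 m/s


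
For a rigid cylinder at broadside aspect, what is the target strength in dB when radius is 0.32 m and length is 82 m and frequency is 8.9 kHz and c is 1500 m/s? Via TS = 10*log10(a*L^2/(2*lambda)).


lambda = 1500/8900 = 0.16854 m
TS = 10*log10(0.32*82^2/(2*0.16854)) = 38.05

38.05 dB


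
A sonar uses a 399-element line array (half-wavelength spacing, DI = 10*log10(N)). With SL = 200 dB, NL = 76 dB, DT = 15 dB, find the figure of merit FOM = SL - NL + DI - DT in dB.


Step 1: DI = 10*log10(399) = 26.01 dB
Step 2: FOM = SL - NL + DI - DT = 200 - 76 + 26.01 - 15 = 135.01

135.01 dB


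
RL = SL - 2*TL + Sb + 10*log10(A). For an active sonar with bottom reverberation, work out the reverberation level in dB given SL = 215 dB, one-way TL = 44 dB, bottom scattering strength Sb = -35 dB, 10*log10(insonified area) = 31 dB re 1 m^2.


RL = SL - 2*TL + Sb + 10*log10(A) = 215 - 2*44 + (-35) + 31 = 123

123 dB


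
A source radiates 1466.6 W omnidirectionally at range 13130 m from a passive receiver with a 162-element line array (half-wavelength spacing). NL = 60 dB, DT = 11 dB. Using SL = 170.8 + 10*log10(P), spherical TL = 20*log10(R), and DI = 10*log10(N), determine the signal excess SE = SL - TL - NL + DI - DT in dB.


71.19 dB


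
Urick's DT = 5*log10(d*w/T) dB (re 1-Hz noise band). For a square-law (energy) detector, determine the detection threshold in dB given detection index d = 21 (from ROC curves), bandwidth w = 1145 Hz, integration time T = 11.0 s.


16.7 dB


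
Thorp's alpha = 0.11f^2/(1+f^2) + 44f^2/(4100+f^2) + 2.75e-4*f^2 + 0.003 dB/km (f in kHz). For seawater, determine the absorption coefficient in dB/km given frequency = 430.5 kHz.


94.126 dB/km


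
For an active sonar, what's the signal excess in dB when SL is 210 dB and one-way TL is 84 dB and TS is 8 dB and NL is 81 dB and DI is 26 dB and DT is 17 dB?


SE = SL - 2*TL + TS - NL + DI - DT = 210 - 2*84 + (8) - 81 + 26 - 17 = -22

-22 dB


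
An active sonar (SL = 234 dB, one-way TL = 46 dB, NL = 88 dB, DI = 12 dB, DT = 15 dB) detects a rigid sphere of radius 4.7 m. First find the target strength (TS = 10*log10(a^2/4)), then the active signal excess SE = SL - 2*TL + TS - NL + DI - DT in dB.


Step 1: TS = 10*log10(4.7^2/4) = 7.42 dB
Step 2: SE = SL - 2*TL + TS - NL + DI - DT = 234 - 2*46 + (7.42) - 88 + 12 - 15 = 58.42

58.42 dB
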